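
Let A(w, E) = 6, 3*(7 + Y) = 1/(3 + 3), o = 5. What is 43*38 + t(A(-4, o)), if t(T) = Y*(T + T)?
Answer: 4652/3 ≈ 1550.7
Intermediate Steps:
Y = -125/18 (Y = -7 + 1/(3*(3 + 3)) = -7 + (1/3)/6 = -7 + (1/3)*(1/6) = -7 + 1/18 = -125/18 ≈ -6.9444)
t(T) = -125*T/9 (t(T) = -125*(T + T)/18 = -125*T/9)
43*38 + t(A(-4, o)) = 43*38 - 125/9*6 = 1634 - 250/3 = 4652/3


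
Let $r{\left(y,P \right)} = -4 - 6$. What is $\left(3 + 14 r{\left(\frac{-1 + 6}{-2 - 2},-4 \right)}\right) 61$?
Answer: $-8357$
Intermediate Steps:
$r{\left(y,P \right)} = -10$ ($r{\left(y,P \right)} = -4 - 6 = -10$)
$\left(3 + 14 r{\left(\frac{-1 + 6}{-2 - 2},-4 \right)}\right) 61 = \left(3 + 14 \left(-10\right)\right) 61 = \left(3 - 140\right) 61 = \left(-137\right) 61 = -8357$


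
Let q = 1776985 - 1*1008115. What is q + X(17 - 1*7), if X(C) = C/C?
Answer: 768871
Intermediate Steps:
q = 768870 (q = 1776985 - 1008115 = 768870)
X(C) = 1
q + X(17 - 1*7) = 768870 + 1 = 768871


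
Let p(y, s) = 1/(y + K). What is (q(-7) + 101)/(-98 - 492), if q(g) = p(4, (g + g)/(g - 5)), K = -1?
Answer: -152/885 ≈ -0.17175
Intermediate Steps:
p(y, s) = 1/(-1 + y) (p(y, s) = 1/(y - 1) = 1/(-1 + y))
q(g) = 1/3 (q(g) = 1/(-1 + 4) = 1/3)
(q(-7) + 101)/(-98 - 492) = (1/3 + 101)/(-98 - 492) = (304/3)/(-590) = (304/3)*(-1/590) = -152/885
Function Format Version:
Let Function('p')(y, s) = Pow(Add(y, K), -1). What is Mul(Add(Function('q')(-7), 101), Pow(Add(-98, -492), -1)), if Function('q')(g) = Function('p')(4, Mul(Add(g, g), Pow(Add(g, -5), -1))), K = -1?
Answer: Rational(-152, 885) ≈ -0.17175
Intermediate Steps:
Function('p')(y, s) = Pow(Add(-1, y), -1) (Function('p')(y, s) = Pow(Add(y, -1), -1) = Pow(Add(-1, y), -1))
Function('q')(g) = Rational(1, 3) (Function('q')(g) = Pow(Add(-1, 4), -1) = Pow(3, -1) = Rational(1, 3))
Mul(Add(Function('q')(-7), 101), Pow(Add(-98, -492), -1)) = Mul(Add(Rational(1, 3), 101), Pow(Add(-98, -492), -1)) = Mul(Rational(304, 3), Pow(-590, -1)) = Mul(Rational(304, 3), Rational(-1, 590)) = Rational(-152, 885)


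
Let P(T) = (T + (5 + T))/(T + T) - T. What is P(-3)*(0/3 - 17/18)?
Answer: -323/108 ≈ -2.9907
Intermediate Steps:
P(T) = -T + (5 + 2*T)/(2*T) (P(T) = (5 + 2*T)/((2*T)) - T = (5 + 2*T)*(1/(2*T)) - T = (5 + 2*T)/(2*T) - T = -T + (5 + 2*T)/(2*T))
P(-3)*(0/3 - 17/18) = (1 - 1*(-3) + (5/2)/(-3))*(0/3 - 17/18) = (1 + 3 + (5/2)*(-⅓))*(0*(⅓) - 17*1/18) = (1 + 3 - ⅚)*(0 - 17/18) = (19/6)*(-17/18) = -323/108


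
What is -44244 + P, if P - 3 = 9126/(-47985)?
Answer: -707637837/15995 ≈ -44241.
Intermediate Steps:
P = 44943/15995 (P = 3 + 9126/(-47985) = 3 + 9126*(-1/47985) = 3 - 3042/15995 = 44943/15995 ≈ 2.8098)
-44244 + P = -44244 + 44943/15995 = -707637837/15995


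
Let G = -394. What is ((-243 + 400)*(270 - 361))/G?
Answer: 14287/394 ≈ 36.261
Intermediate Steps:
((-243 + 400)*(270 - 361))/G = ((-243 + 400)*(270 - 361))/(-394) = (157*(-91))*(-1/394) = -14287*(-1/394) = 14287/394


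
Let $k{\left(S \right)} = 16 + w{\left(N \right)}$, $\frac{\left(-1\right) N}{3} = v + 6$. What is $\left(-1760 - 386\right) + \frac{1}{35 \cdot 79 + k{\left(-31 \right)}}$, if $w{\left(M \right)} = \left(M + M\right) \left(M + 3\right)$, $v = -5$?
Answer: $- \frac{5968025}{2781} \approx -2146.0$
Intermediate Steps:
$N = -3$ ($N = - 3 \left(-5 + 6\right) = \left(-3\right) 1 = -3$)
$w{\left(M \right)} = 2 M \left(3 + M\right)$
$k{\left(S \right)} = 16$ ($k{\left(S \right)} = 16 + 2 \left(-3\right) \left(3 - 3\right) = 16 + 2 \left(-3\right) 0 = 16 + 0 = 16$)
$\left(-1760 - 386\right) + \frac{1}{35 \cdot 79 + k{\left(-31 \right)}} = \left(-1760 - 386\right) + \frac{1}{35 \cdot 79 + 16} = -2146 + \frac{1}{2765 + 16} = -2146 + \frac{1}{2781} = - \frac{5968025}{2781}$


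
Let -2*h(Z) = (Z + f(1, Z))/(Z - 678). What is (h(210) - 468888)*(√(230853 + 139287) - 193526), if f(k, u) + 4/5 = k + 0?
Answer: 212336222968007/2340 - 2194394789*√92535/2340 ≈ 9.0457e+10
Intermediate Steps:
f(k, u) = -⅘ + k (f(k, u) = -⅘ + (k + 0) = -⅘ + k)
h(Z) = -(⅕ + Z)/(2*(-678 + Z)) (h(Z) = -(Z + (-⅘ + 1))/(2*(Z - 678)) = -(Z + ⅕)/(2*(-678 + Z)) = -(⅕ + Z)/(2*(-678 + Z)))
(h(210) - 468888)*(√(230853 + 139287) - 193526) = ((-1 - 5*210)/(10*(-678 + 210)) - 468888)*(√(230853 + 139287) - 193526) = ((⅒)*(-1 - 1050)/(-468) - 468888)*(√370140 - 193526) = ((⅒)*(-1/468)*(-1051) - 468888)*(2*√92535 - 193526) = (1051/4680 - 468888)*(-193526 + 2*√92535) = -2194394789*(-193526 + 2*√92535)/4680 = 212336222968007/2340 - 2194394789*√92535/2340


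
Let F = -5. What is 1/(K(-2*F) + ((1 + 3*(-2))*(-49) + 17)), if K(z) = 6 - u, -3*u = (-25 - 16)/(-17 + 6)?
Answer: 33/8885 ≈ 0.0037141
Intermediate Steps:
u = -41/33 (u = -(-25 - 16)/(3*(-17 + 6)) = -(-41)/(3*(-11)) = -(-41)*(-1)/(3*11) = -1/3*41/11 = -41/33 ≈ -1.2424)
K(z) = 239/33 (K(z) = 6 - 1*(-41/33) = 6 + 41/33 = 239/33)
1/(K(-2*F) + ((1 + 3*(-2))*(-49) + 17)) = 1/(239/33 + ((1 + 3*(-2))*(-49) + 17)) = 1/(239/33 + ((1 - 6)*(-49) + 17)) = 1/(239/33 + (-5*(-49) + 17)) = 1/(239/33 + (245 + 17)) = 1/(239/33 + 262) = 1/(8885/33) = 33/8885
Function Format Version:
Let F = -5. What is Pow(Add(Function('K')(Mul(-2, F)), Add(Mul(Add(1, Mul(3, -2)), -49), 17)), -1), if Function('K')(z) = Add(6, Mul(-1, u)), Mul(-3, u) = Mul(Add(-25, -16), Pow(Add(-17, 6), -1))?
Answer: Rational(33, 8885) ≈ 0.0037141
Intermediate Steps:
u = Rational(-41, 33) (u = Mul(Rational(-1, 3), Mul(Add(-25, -16), Pow(Add(-17, 6), -1))) = Mul(Rational(-1, 3), Mul(-41, Pow(-11, -1))) = Mul(Rational(-1, 3), Mul(-41, Rational(-1, 11))) = Mul(Rational(-1, 3), Rational(41, 11)) = Rational(-41, 33) ≈ -1.2424)
Function('K')(z) = Rational(239, 33) (Function('K')(z) = Add(6, Mul(-1, Rational(-41, 33))) = Add(6, Rational(41, 33)) = Rational(239, 33))
Pow(Add(Function('K')(Mul(-2, F)), Add(Mul(Add(1, Mul(3, -2)), -49), 17)), -1) = Pow(Add(Rational(239, 33), Add(Mul(Add(1, Mul(3, -2)), -49), 17)), -1) = Pow(Add(Rational(239, 33), Add(Mul(Add(1, -6), -49), 17)), -1) = Pow(Add(Rational(239, 33), Add(Mul(-5, -49), 17)), -1) = Pow(Add(Rational(239, 33), Add(245, 17)), -1) = Pow(Add(Rational(239, 33), 262), -1) = Pow(Rational(8885, 33), -1) = Rational(33, 8885)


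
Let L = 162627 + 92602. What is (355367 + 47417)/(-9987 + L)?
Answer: 201392/122621 ≈ 1.6424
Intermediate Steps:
L = 255229
(355367 + 47417)/(-9987 + L) = (355367 + 47417)/(-9987 + 255229) = 402784/245242 = 402784*(1/245242) = 201392/122621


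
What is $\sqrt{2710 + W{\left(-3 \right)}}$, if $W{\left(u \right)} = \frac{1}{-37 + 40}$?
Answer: $\frac{\sqrt{24393}}{3} \approx 52.061$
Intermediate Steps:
$W{\left(u \right)} = \frac{1}{3}$
$\sqrt{2710 + W{\left(-3 \right)}} = \sqrt{2710 + \frac{1}{3}} = \sqrt{\frac{8131}{3}} = \frac{\sqrt{24393}}{3}$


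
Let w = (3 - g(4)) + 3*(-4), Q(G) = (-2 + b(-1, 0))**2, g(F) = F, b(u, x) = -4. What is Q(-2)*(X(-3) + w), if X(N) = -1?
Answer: -504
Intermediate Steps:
Q(G) = 36 (Q(G) = (-2 - 4)**2 = (-6)**2 = 36)
w = -13 (w = (3 - 1*4) + 3*(-4) = (3 - 4) - 12 = -1 - 12 = -13)
Q(-2)*(X(-3) + w) = 36*(-1 - 13) = 36*(-14) = -504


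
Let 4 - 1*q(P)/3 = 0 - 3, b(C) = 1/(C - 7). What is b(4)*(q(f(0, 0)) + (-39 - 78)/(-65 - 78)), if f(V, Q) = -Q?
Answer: -80/11 ≈ -7.2727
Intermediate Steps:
b(C) = 1/(-7 + C)
q(P) = 21 (q(P) = 12 - 3*(0 - 3) = 12 - 3*(-3) = 12 + 9 = 21)
b(4)*(q(f(0, 0)) + (-39 - 78)/(-65 - 78)) = (21 + (-39 - 78)/(-65 - 78))/(-7 + 4) = (21 - 117/(-143))/(-3) = -(21 - 117*(-1/143))/3 = -(21 + 9/11)/3 = -⅓*240/11 = -80/11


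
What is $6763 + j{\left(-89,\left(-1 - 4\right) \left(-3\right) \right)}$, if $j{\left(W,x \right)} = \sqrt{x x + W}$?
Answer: $6763 + 2 \sqrt{34} \approx 6774.7$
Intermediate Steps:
$j{\left(W,x \right)} = \sqrt{W + x^{2}}$ ($j{\left(W,x \right)} = \sqrt{x^{2} + W} = \sqrt{W + x^{2}}$)
$6763 + j{\left(-89,\left(-1 - 4\right) \left(-3\right) \right)} = 6763 + \sqrt{-89 + \left(\left(-1 - 4\right) \left(-3\right)\right)^{2}} = 6763 + \sqrt{-89 + \left(\left(-5\right) \left(-3\right)\right)^{2}} = 6763 + \sqrt{-89 + 15^{2}} = 6763 + \sqrt{-89 + 225} = 6763 + \sqrt{136} = 6763 + 2 \sqrt{34}$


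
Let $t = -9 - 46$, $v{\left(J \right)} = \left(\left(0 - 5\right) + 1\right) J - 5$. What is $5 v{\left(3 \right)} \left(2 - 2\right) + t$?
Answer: $-55$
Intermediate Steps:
$v{\left(J \right)} = -5 - 4 J$ ($v{\left(J \right)} = \left(-5 + 1\right) J - 5 = - 4 J - 5 = -5 - 4 J$)
$t = -55$
$5 v{\left(3 \right)} \left(2 - 2\right) + t = 5 \left(-5 - 12\right) \left(2 - 2\right) - 55 = 5 \left(-5 - 12\right) 0 - 55 = 5 \left(\left(-17\right) 0\right) - 55 = 5 \cdot 0 - 55 = 0 - 55 = -55$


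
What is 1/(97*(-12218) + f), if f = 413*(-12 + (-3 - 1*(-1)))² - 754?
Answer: -1/1104952 ≈ -9.0502e-7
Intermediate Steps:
f = 80194 (f = 413*(-12 + (-3 + 1))² - 754 = 413*(-12 - 2)² - 754 = 413*(-14)² - 754 = 413*196 - 754 = 80948 - 754 = 80194)
1/(97*(-12218) + f) = 1/(97*(-12218) + 80194) = 1/(-1185146 + 80194) = 1/(-1104952) = -1/1104952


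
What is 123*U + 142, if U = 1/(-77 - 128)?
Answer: 707/5 ≈ 141.40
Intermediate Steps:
U = -1/205 (U = 1/(-205) = -1/205 ≈ -0.0048781)
123*U + 142 = 123*(-1/205) + 142 = -⅗ + 142 = 707/5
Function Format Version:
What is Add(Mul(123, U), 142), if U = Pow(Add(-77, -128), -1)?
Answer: Rational(707, 5) ≈ 141.40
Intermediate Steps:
U = Rational(-1, 205) (U = Pow(-205, -1) = Rational(-1, 205) ≈ -0.0048781)
Add(Mul(123, U), 142) = Add(Mul(123, Rational(-1, 205)), 142) = Add(Rational(-3, 5), 142) = Rational(707, 5)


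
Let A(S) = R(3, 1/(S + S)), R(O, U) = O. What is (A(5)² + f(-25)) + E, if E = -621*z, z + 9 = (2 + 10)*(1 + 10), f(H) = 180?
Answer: -76194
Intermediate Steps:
z = 123 (z = -9 + (2 + 10)*(1 + 10) = -9 + 12*11 = -9 + 132 = 123)
E = -76383 (E = -621*123 = -76383)
A(S) = 3
(A(5)² + f(-25)) + E = (3² + 180) - 76383 = (9 + 180) - 76383 = 189 - 76383 = -76194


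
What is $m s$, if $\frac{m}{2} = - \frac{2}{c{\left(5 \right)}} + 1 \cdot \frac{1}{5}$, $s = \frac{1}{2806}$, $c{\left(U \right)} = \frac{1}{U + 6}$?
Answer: $- \frac{109}{7015} \approx -0.015538$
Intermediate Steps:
$c{\left(U \right)} = \frac{1}{6 + U}$
$s = \frac{1}{2806} \approx 0.00035638$
$m = - \frac{218}{5}$ ($m = 2 \left(- \frac{2}{\frac{1}{6 + 5}} + 1 \cdot \frac{1}{5}\right) = 2 \left(- \frac{2}{\frac{1}{11}} + 1 \cdot \frac{1}{5}\right) = 2 \left(- 2 \frac{1}{\frac{1}{11}} + \frac{1}{5}\right) = 2 \left(\left(-2\right) 11 + \frac{1}{5}\right) = 2 \left(-22 + \frac{1}{5}\right) = 2 \left(- \frac{109}{5}\right) = - \frac{218}{5} \approx -43.6$)
$m s = \left(- \frac{218}{5}\right) \frac{1}{2806} = - \frac{109}{7015}$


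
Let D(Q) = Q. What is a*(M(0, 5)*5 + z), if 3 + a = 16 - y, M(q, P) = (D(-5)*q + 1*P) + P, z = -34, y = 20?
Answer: -112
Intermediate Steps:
M(q, P) = -5*q + 2*P (M(q, P) = (-5*q + 1*P) + P = (-5*q + P) + P = (P - 5*q) + P = -5*q + 2*P)
a = -7 (a = -3 + (16 - 1*20) = -3 + (16 - 20) = -3 - 4 = -7)
a*(M(0, 5)*5 + z) = -7*((-5*0 + 2*5)*5 - 34) = -7*((0 + 10)*5 - 34) = -7*(10*5 - 34) = -7*(50 - 34) = -7*16 = -112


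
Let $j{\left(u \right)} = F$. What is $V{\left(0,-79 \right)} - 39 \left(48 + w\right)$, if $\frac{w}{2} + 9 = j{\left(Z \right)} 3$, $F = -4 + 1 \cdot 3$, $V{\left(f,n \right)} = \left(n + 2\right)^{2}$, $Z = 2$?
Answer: $4993$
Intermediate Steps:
$V{\left(f,n \right)} = \left(2 + n\right)^{2}$
$F = -1$ ($F = -4 + 3 = -1$)
$j{\left(u \right)} = -1$
$w = -24$ ($w = -18 + 2 \left(\left(-1\right) 3\right) = -18 + 2 \left(-3\right) = -18 - 6 = -24$)
$V{\left(0,-79 \right)} - 39 \left(48 + w\right) = \left(2 - 79\right)^{2} - 39 \left(48 - 24\right) = \left(-77\right)^{2} - 936 = 5929 - 936 = 4993$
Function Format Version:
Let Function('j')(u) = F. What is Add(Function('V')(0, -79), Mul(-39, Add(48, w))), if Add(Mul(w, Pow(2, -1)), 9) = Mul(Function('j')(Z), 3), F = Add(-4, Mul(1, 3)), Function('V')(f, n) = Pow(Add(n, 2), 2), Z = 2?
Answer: 4993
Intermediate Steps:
Function('V')(f, n) = Pow(Add(2, n), 2)
F = -1 (F = Add(-4, 3) = -1)
Function('j')(u) = -1
w = -24 (w = Add(-18, Mul(2, Mul(-1, 3))) = Add(-18, Mul(2, -3)) = Add(-18, -6) = -24)
Add(Function('V')(0, -79), Mul(-39, Add(48, w))) = Add(Pow(Add(2, -79), 2), Mul(-39, Add(48, -24))) = Add(Pow(-77, 2), Mul(-39, 24)) = Add(5929, -936) = 4993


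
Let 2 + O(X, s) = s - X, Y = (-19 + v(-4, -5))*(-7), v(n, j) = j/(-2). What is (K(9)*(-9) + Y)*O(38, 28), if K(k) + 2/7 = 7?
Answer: -4626/7 ≈ -660.86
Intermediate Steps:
v(n, j) = -j/2 (v(n, j) = j*(-½) = -j/2)
Y = 231/2 (Y = (-19 - ½*(-5))*(-7) = (-19 + 5/2)*(-7) = -33/2*(-7) = 231/2 ≈ 115.50)
K(k) = 47/7 (K(k) = -2/7 + 7 = 47/7)
O(X, s) = -2 + s - X (O(X, s) = -2 + (s - X) = -2 + s - X)
(K(9)*(-9) + Y)*O(38, 28) = ((47/7)*(-9) + 231/2)*(-2 + 28 - 1*38) = (-423/7 + 231/2)*(-2 + 28 - 38) = (771/14)*(-12) = -4626/7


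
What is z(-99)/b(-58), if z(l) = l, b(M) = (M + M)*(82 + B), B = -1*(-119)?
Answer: 33/7772 ≈ 0.0042460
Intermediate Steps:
B = 119
b(M) = 402*M (b(M) = (M + M)*(82 + 119) = (2*M)*201 = 402*M)
z(-99)/b(-58) = -99/(402*(-58)) = -99/(-23316) = -99*(-1/23316) = 33/7772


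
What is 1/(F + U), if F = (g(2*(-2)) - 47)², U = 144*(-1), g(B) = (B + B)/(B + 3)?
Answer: 1/1377 ≈ 0.00072622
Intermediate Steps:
g(B) = 2*B/(3 + B) (g(B) = (2*B)/(3 + B) = 2*B/(3 + B))
U = -144
F = 1521 (F = (2*(2*(-2))/(3 + 2*(-2)) - 47)² = (2*(-4)/(3 - 4) - 47)² = (2*(-4)/(-1) - 47)² = (2*(-4)*(-1) - 47)² = (8 - 47)² = (-39)² = 1521)
1/(F + U) = 1/(1521 - 144) = 1/1377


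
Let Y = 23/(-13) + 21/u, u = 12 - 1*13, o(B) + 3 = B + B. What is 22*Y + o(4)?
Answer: -6447/13 ≈ -495.92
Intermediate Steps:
o(B) = -3 + 2*B (o(B) = -3 + (B + B) = -3 + 2*B)
u = -1 (u = 12 - 13 = -1)
Y = -296/13 (Y = 23/(-13) + 21/(-1) = 23*(-1/13) + 21*(-1) = -23/13 - 21 = -296/13 ≈ -22.769)
22*Y + o(4) = 22*(-296/13) + (-3 + 2*4) = -6512/13 + (-3 + 8) = -6512/13 + 5 = -6447/13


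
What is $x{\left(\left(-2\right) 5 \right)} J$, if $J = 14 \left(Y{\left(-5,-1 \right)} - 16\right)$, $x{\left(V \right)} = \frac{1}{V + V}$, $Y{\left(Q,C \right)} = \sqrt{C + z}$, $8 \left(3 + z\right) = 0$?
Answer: $\frac{56}{5} - \frac{7 i}{5} \approx 11.2 - 1.4 i$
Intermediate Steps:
$z = -3$ ($z = -3 + \frac{1}{8} \cdot 0 = -3 + 0 = -3$)
$Y{\left(Q,C \right)} = \sqrt{-3 + C}$ ($Y{\left(Q,C \right)} = \sqrt{C - 3} = \sqrt{-3 + C}$)
$x{\left(V \right)} = \frac{1}{2 V}$
$J = -224 + 28 i$ ($J = 14 \left(\sqrt{-3 - 1} - 16\right) = 14 \left(\sqrt{-4} - 16\right) = 14 \left(2 i - 16\right) = 14 \left(-16 + 2 i\right) = -224 + 28 i \approx -224.0 + 28.0 i$)
$x{\left(\left(-2\right) 5 \right)} J = \frac{1}{2 \left(\left(-2\right) 5\right)} \left(-224 + 28 i\right) = \frac{1}{2 \left(-10\right)} \left(-224 + 28 i\right) = \frac{1}{2} \left(- \frac{1}{10}\right) \left(-224 + 28 i\right) = - \frac{-224 + 28 i}{20} = \frac{56}{5} - \frac{7 i}{5}$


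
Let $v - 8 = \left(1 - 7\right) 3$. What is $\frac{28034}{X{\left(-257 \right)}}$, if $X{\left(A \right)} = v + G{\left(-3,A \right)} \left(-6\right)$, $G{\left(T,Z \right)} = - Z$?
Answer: $- \frac{14017}{776} \approx -18.063$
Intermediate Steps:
$v = -10$ ($v = 8 + \left(1 - 7\right) 3 = 8 - 18 = -10$)
$X{\left(A \right)} = -10 + 6 A$ ($X{\left(A \right)} = -10 + - A \left(-6\right) = -10 + 6 A$)
$\frac{28034}{X{\left(-257 \right)}} = \frac{28034}{-10 + 6 \left(-257\right)} = \frac{28034}{-10 - 1542} = \frac{28034}{-1552} = 28034 \left(- \frac{1}{1552}\right) = - \frac{14017}{776}$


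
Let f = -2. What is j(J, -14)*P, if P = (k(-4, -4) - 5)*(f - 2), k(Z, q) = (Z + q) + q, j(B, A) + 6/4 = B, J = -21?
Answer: -1530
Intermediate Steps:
j(B, A) = -3/2 + B
k(Z, q) = Z + 2*q
P = 68 (P = ((-4 + 2*(-4)) - 5)*(-2 - 2) = ((-4 - 8) - 5)*(-4) = (-12 - 5)*(-4) = -17*(-4) = 68)
j(J, -14)*P = (-3/2 - 21)*68 = -45/2*68 = -1530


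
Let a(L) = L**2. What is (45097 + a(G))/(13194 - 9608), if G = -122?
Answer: 59981/3586 ≈ 16.726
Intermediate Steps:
(45097 + a(G))/(13194 - 9608) = (45097 + (-122)**2)/(13194 - 9608) = (45097 + 14884)/3586 = 59981*(1/3586) = 59981/3586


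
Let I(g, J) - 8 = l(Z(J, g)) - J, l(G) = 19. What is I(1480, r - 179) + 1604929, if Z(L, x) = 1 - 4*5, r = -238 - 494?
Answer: 1605867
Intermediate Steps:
r = -732
Z(L, x) = -19 (Z(L, x) = 1 - 20 = -19)
I(g, J) = 27 - J (I(g, J) = 8 + (19 - J) = 27 - J)
I(1480, r - 179) + 1604929 = (27 - (-732 - 179)) + 1604929 = (27 - 1*(-911)) + 1604929 = (27 + 911) + 1604929 = 938 + 1604929 = 1605867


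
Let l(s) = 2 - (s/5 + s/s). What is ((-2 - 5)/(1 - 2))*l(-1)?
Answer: 42/5 ≈ 8.4000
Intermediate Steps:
l(s) = 1 - s/5 (l(s) = 2 - (s*(⅕) + 1) = 2 - (s/5 + 1) = 2 - (1 + s/5) = 2 + (-1 - s/5) = 1 - s/5)
((-2 - 5)/(1 - 2))*l(-1) = ((-2 - 5)/(1 - 2))*(1 - ⅕*(-1)) = (-7/(-1))*(1 + ⅕) = -7*(-1)*(6/5) = 7*(6/5) = 42/5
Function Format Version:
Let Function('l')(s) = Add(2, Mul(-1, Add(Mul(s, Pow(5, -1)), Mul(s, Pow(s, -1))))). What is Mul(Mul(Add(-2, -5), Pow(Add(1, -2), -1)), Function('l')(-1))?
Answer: Rational(42, 5) ≈ 8.4000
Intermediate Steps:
Function('l')(s) = Add(1, Mul(Rational(-1, 5), s)) (Function('l')(s) = Add(2, Mul(-1, Add(Mul(s, Rational(1, 5)), 1))) = Add(2, Mul(-1, Add(Mul(Rational(1, 5), s), 1))) = Add(2, Mul(-1, Add(1, Mul(Rational(1, 5), s)))) = Add(2, Add(-1, Mul(Rational(-1, 5), s))) = Add(1, Mul(Rational(-1, 5), s)))
Mul(Mul(Add(-2, -5), Pow(Add(1, -2), -1)), Function('l')(-1)) = Mul(Mul(Add(-2, -5), Pow(Add(1, -2), -1)), Add(1, Mul(Rational(-1, 5), -1))) = Mul(Mul(-7, Pow(-1, -1)), Add(1, Rational(1, 5))) = Mul(Mul(-7, -1), Rational(6, 5)) = Mul(7, Rational(6, 5)) = Rational(42, 5)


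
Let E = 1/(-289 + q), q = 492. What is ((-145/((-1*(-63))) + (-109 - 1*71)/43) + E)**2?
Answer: 259374266944/6171830721 ≈ 42.026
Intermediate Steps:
E = 1/203 (E = 1/(-289 + 492) = 1/203 ≈ 0.0049261)
((-145/((-1*(-63))) + (-109 - 1*71)/43) + E)**2 = ((-145/((-1*(-63))) + (-109 - 1*71)/43) + 1/203)**2 = ((-145/63 + (-109 - 71)*(1/43)) + 1/203)**2 = ((-145*1/63 - 180*1/43) + 1/203)**2 = ((-145/63 - 180/43) + 1/203)**2 = (-17575/2709 + 1/203)**2 = (-509288/78561)**2 = 259374266944/6171830721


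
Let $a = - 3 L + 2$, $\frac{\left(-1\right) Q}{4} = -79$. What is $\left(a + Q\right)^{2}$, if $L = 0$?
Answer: $101124$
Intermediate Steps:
$Q = 316$ ($Q = \left(-4\right) \left(-79\right) = 316$)
$a = 2$ ($a = \left(-3\right) 0 + 2 = 0 + 2 = 2$)
$\left(a + Q\right)^{2} = \left(2 + 316\right)^{2} = 318^{2} = 101124$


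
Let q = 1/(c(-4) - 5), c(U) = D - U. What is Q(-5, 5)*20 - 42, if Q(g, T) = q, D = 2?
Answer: -22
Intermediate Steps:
c(U) = 2 - U
q = 1 (q = 1/((2 - 1*(-4)) - 5) = 1/((2 + 4) - 5) = 1/(6 - 5) = 1/1 = 1)
Q(g, T) = 1
Q(-5, 5)*20 - 42 = 1*20 - 42 = 20 - 42 = -22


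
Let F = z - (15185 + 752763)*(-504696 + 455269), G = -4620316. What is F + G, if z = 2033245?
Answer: 37954778725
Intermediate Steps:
F = 37959399041 (F = 2033245 - (15185 + 752763)*(-504696 + 455269) = 2033245 - 767948*(-49427) = 2033245 - 1*(-37957365796) = 2033245 + 37957365796 = 37959399041)
F + G = 37959399041 - 4620316 = 37954778725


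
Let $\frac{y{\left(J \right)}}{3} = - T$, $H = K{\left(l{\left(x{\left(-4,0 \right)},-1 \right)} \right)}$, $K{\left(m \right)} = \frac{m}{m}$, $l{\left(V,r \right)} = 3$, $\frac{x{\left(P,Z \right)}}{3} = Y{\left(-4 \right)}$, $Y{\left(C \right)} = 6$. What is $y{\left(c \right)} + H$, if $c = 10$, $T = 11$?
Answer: $-32$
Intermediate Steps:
$x{\left(P,Z \right)} = 18$ ($x{\left(P,Z \right)} = 3 \cdot 6 = 18$)
$K{\left(m \right)} = 1$
$H = 1$
$y{\left(J \right)} = -33$ ($y{\left(J \right)} = 3 \left(\left(-1\right) 11\right) = 3 \left(-11\right) = -33$)
$y{\left(c \right)} + H = -33 + 1 = -32$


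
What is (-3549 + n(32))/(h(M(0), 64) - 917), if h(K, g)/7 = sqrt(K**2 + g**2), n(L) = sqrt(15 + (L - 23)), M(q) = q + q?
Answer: 507/67 - 2*sqrt(6)/469 ≈ 7.5567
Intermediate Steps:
M(q) = 2*q
n(L) = sqrt(-8 + L) (n(L) = sqrt(15 + (-23 + L)) = sqrt(-8 + L))
h(K, g) = 7*sqrt(K**2 + g**2)
(-3549 + n(32))/(h(M(0), 64) - 917) = (-3549 + sqrt(-8 + 32))/(7*sqrt((2*0)**2 + 64**2) - 917) = (-3549 + sqrt(24))/(7*sqrt(0**2 + 4096) - 917) = (-3549 + 2*sqrt(6))/(7*sqrt(0 + 4096) - 917) = (-3549 + 2*sqrt(6))/(7*sqrt(4096) - 917) = (-3549 + 2*sqrt(6))/(7*64 - 917) = (-3549 + 2*sqrt(6))/(448 - 917) = (-3549 + 2*sqrt(6))/(-469) = (-3549 + 2*sqrt(6))*(-1/469) = 507/67 - 2*sqrt(6)/469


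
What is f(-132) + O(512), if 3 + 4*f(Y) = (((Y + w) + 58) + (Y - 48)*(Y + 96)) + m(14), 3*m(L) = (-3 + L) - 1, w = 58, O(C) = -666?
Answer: 11401/12 ≈ 950.08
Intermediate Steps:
m(L) = -4/3 + L/3 (m(L) = ((-3 + L) - 1)/3 = (-4 + L)/3 = -4/3 + L/3)
f(Y) = 349/12 + Y/4 + (-48 + Y)*(96 + Y)/4 (f(Y) = -¾ + ((((Y + 58) + 58) + (Y - 48)*(Y + 96)) + (-4/3 + (⅓)*14))/4 = -¾ + ((((58 + Y) + 58) + (-48 + Y)*(96 + Y)) + (-4/3 + 14/3))/4 = -¾ + (((116 + Y) + (-48 + Y)*(96 + Y)) + 10/3)/4 = -¾ + ((116 + Y + (-48 + Y)*(96 + Y)) + 10/3)/4 = -¾ + (358/3 + Y + (-48 + Y)*(96 + Y))/4 = -¾ + (179/6 + Y/4 + (-48 + Y)*(96 + Y)/4) = 349/12 + Y/4 + (-48 + Y)*(96 + Y)/4)
f(-132) + O(512) = (-13475/12 + (¼)*(-132)² + (49/4)*(-132)) - 666 = (-13475/12 + (¼)*17424 - 1617) - 666 = (-13475/12 + 4356 - 1617) - 666 = 19393/12 - 666 = 11401/12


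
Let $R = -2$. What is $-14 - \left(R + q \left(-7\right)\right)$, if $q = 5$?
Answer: $23$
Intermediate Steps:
$-14 - \left(R + q \left(-7\right)\right) = -14 - \left(-2 + 5 \left(-7\right)\right) = -14 - \left(-2 - 35\right) = -14 - -37 = -14 + 37 = 23$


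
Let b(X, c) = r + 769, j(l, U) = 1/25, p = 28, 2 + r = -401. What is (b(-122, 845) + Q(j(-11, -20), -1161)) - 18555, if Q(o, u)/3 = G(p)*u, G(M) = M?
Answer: -115713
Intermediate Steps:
r = -403 (r = -2 - 401 = -403)
j(l, U) = 1/25
b(X, c) = 366 (b(X, c) = -403 + 769 = 366)
Q(o, u) = 84*u (Q(o, u) = 3*(28*u) = 84*u)
(b(-122, 845) + Q(j(-11, -20), -1161)) - 18555 = (366 + 84*(-1161)) - 18555 = (366 - 97524) - 18555 = -97158 - 18555 = -115713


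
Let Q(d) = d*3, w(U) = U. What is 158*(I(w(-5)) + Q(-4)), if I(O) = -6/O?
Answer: -8532/5 ≈ -1706.4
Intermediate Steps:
Q(d) = 3*d
158*(I(w(-5)) + Q(-4)) = 158*(-6/(-5) + 3*(-4)) = 158*(-6*(-1/5) - 12) = 158*(6/5 - 12) = 158*(-54/5) = -8532/5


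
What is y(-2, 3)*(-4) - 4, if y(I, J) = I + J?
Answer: -8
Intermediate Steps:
y(-2, 3)*(-4) - 4 = (-2 + 3)*(-4) - 4 = 1*(-4) - 4 = -4 - 4 = -8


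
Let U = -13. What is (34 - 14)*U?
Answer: -260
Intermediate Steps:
(34 - 14)*U = (34 - 14)*(-13) = 20*(-13) = -260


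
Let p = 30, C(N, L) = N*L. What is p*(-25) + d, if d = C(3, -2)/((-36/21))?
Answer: -1493/2 ≈ -746.50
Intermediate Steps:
C(N, L) = L*N
d = 7/2 (d = (-2*3)/((-36/21)) = -6/((-36*1/21)) = -6/(-12/7) = -6*(-7/12) = 7/2 ≈ 3.5000)
p*(-25) + d = 30*(-25) + 7/2 = -750 + 7/2 = -1493/2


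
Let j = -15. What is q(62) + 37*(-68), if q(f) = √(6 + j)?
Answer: -2516 + 3*I ≈ -2516.0 + 3.0*I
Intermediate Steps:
q(f) = 3*I (q(f) = √(6 - 15) = √(-9) = 3*I)
q(62) + 37*(-68) = 3*I + 37*(-68) = 3*I - 2516 = -2516 + 3*I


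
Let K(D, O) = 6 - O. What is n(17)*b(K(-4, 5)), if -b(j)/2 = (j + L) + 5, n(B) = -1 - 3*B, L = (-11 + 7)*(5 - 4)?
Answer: 208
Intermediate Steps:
L = -4 (L = -4*1 = -4)
b(j) = -2 - 2*j (b(j) = -2*((j - 4) + 5) = -2*((-4 + j) + 5) = -2*(1 + j) = -2 - 2*j)
n(17)*b(K(-4, 5)) = (-1 - 3*17)*(-2 - 2*(6 - 1*5)) = (-1 - 51)*(-2 - 2*(6 - 5)) = -52*(-2 - 2*1) = -52*(-2 - 2) = -52*(-4) = 208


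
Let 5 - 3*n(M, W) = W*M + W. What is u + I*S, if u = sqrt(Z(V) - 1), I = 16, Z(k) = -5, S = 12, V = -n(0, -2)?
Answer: 192 + I*sqrt(6) ≈ 192.0 + 2.4495*I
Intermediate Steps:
n(M, W) = 5/3 - W/3 - M*W/3 (n(M, W) = 5/3 - (W*M + W)/3 = 5/3 - (M*W + W)/3 = 5/3 - (W + M*W)/3 = 5/3 + (-W/3 - M*W/3) = 5/3 - W/3 - M*W/3)
V = -7/3 (V = -(5/3 - 1/3*(-2) - 1/3*0*(-2)) = -(5/3 + 2/3 + 0) = -1*7/3 = -7/3 ≈ -2.3333)
u = I*sqrt(6) (u = sqrt(-5 - 1) = sqrt(-6) = I*sqrt(6) ≈ 2.4495*I)
u + I*S = I*sqrt(6) + 16*12 = I*sqrt(6) + 192 = 192 + I*sqrt(6)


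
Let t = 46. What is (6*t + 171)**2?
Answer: 199809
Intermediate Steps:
(6*t + 171)**2 = (6*46 + 171)**2 = (276 + 171)**2 = 447**2 = 199809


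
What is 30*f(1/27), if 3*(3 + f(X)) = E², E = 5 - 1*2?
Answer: 0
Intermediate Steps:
E = 3 (E = 5 - 2 = 3)
f(X) = 0 (f(X) = -3 + (⅓)*3² = -3 + (⅓)*9 = -3 + 3 = 0)
30*f(1/27) = 30*0 = 0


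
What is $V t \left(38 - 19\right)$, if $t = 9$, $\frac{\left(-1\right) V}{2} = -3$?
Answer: $1026$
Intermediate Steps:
$V = 6$ ($V = \left(-2\right) \left(-3\right) = 6$)
$V t \left(38 - 19\right) = 6 \cdot 9 \left(38 - 19\right) = 54 \cdot 19 = 1026$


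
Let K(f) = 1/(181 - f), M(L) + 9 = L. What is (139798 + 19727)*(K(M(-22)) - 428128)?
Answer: -14478989110875/212 ≈ -6.8297e+10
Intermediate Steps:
M(L) = -9 + L
(139798 + 19727)*(K(M(-22)) - 428128) = (139798 + 19727)*(-1/(-181 + (-9 - 22)) - 428128) = 159525*(-1/(-181 - 31) - 428128) = 159525*(-1/(-212) - 428128) = 159525*(-1*(-1/212) - 428128) = 159525*(1/212 - 428128) = 159525*(-90763135/212) = -14478989110875/212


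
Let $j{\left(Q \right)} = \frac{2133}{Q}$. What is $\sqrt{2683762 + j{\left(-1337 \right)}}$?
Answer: $\frac{\sqrt{4797406902757}}{1337} \approx 1638.2$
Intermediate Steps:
$\sqrt{2683762 + j{\left(-1337 \right)}} = \sqrt{2683762 + \frac{2133}{-1337}} = \sqrt{2683762 + 2133 \left(- \frac{1}{1337}\right)} = \sqrt{2683762 - \frac{2133}{1337}} = \sqrt{\frac{3588187661}{1337}} = \frac{\sqrt{4797406902757}}{1337}$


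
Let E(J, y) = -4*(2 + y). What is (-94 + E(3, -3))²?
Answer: 8100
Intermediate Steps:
E(J, y) = -8 - 4*y
(-94 + E(3, -3))² = (-94 + (-8 - 4*(-3)))² = (-94 + (-8 + 12))² = (-94 + 4)² = (-90)² = 8100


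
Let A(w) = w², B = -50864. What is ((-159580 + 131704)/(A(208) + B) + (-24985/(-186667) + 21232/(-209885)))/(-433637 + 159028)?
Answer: -4237983785027/314487914419225300 ≈ -1.3476e-5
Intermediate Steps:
((-159580 + 131704)/(A(208) + B) + (-24985/(-186667) + 21232/(-209885)))/(-433637 + 159028) = ((-159580 + 131704)/(208² - 50864) + (-24985/(-186667) + 21232/(-209885)))/(-433637 + 159028) = (-27876/(43264 - 50864) + (-24985*(-1/186667) + 21232*(-1/209885)))/(-274609) = (-27876/(-7600) + (24985/186667 - 21232/209885))*(-1/274609) = (-27876*(-1/7600) + 98512537/3013738715)*(-1/274609) = (6969/1900 + 98512537/3013738715)*(-1/274609) = (4237983785027/1145220711700)*(-1/274609) = -4237983785027/314487914419225300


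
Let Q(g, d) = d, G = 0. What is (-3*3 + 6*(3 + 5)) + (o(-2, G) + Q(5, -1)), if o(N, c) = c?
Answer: 38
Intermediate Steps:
(-3*3 + 6*(3 + 5)) + (o(-2, G) + Q(5, -1)) = (-3*3 + 6*(3 + 5)) + (0 - 1) = (-9 + 6*8) - 1 = (-9 + 48) - 1 = 39 - 1 = 38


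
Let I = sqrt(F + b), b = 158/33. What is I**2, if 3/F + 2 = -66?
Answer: 10645/2244 ≈ 4.7438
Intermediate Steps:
F = -3/68 (F = 3/(-2 - 66) = 3/(-68) = 3*(-1/68) = -3/68 ≈ -0.044118)
b = 158/33 (b = 158*(1/33) = 158/33 ≈ 4.7879)
I = sqrt(5971845)/1122 (I = sqrt(-3/68 + 158/33) = sqrt(10645/2244) = sqrt(5971845)/1122 ≈ 2.1780)
I**2 = (sqrt(5971845)/1122)**2 = 10645/2244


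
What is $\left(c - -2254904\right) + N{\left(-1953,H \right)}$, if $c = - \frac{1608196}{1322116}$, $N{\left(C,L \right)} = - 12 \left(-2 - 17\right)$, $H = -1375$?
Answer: $\frac{745386122779}{330529} \approx 2.2551 \cdot 10^{6}$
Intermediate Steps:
$N{\left(C,L \right)} = 228$ ($N{\left(C,L \right)} = \left(-12\right) \left(-19\right) = 228$)
$c = - \frac{402049}{330529}$ ($c = \left(-1608196\right) \frac{1}{1322116} = - \frac{402049}{330529} \approx -1.2164$)
$\left(c - -2254904\right) + N{\left(-1953,H \right)} = \left(- \frac{402049}{330529} - -2254904\right) + 228 = \left(- \frac{402049}{330529} + 2254904\right) + 228 = \frac{745310762167}{330529} + 228 = \frac{745386122779}{330529}$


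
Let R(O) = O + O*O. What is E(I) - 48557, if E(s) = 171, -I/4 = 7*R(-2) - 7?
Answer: -48386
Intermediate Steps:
R(O) = O + O²
I = -28 (I = -4*(7*(-2*(1 - 2)) - 7) = -4*(7*(-2*(-1)) - 7) = -4*(7*2 - 7) = -4*(14 - 7) = -4*7 = -28)
E(I) - 48557 = 171 - 48557 = -48386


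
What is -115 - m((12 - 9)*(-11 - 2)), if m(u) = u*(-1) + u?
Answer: -115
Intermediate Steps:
m(u) = 0 (m(u) = -u + u = 0)
-115 - m((12 - 9)*(-11 - 2)) = -115 - 1*0 = -115 + 0 = -115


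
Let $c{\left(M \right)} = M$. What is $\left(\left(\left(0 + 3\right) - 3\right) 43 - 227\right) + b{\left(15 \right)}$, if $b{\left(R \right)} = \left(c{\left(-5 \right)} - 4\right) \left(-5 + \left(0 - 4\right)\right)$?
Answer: $-146$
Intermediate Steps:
$b{\left(R \right)} = 81$ ($b{\left(R \right)} = \left(-5 - 4\right) \left(-5 + \left(0 - 4\right)\right) = - 9 \left(-5 - 4\right) = \left(-9\right) \left(-9\right) = 81$)
$\left(\left(\left(0 + 3\right) - 3\right) 43 - 227\right) + b{\left(15 \right)} = \left(\left(\left(0 + 3\right) - 3\right) 43 - 227\right) + 81 = \left(\left(3 - 3\right) 43 - 227\right) + 81 = \left(0 \cdot 43 - 227\right) + 81 = \left(0 - 227\right) + 81 = -227 + 81 = -146$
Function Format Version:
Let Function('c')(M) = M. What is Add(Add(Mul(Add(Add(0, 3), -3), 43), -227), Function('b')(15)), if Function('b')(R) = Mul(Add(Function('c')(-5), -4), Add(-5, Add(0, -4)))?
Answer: -146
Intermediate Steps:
Function('b')(R) = 81 (Function('b')(R) = Mul(Add(-5, -4), Add(-5, Add(0, -4))) = Mul(-9, Add(-5, -4)) = Mul(-9, -9) = 81)
Add(Add(Mul(Add(Add(0, 3), -3), 43), -227), Function('b')(15)) = Add(Add(Mul(Add(Add(0, 3), -3), 43), -227), 81) = Add(Add(Mul(Add(3, -3), 43), -227), 81) = Add(Add(Mul(0, 43), -227), 81) = Add(Add(0, -227), 81) = Add(-227, 81) = -146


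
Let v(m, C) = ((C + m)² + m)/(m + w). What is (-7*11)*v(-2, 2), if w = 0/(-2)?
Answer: -77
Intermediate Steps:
w = 0 (w = 0*(-½) = 0)
v(m, C) = (m + (C + m)²)/m (v(m, C) = ((C + m)² + m)/(m + 0) = (m + (C + m)²)/m)
(-7*11)*v(-2, 2) = (-7*11)*((-2 + (2 - 2)²)/(-2)) = -(-77)*(-2 + 0²)/2 = -(-77)*(-2 + 0)/2 = -(-77)*(-2)/2 = -77*1 = -77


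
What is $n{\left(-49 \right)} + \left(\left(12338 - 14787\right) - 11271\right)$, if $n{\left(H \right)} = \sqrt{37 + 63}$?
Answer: $-13710$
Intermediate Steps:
$n{\left(H \right)} = 10$ ($n{\left(H \right)} = \sqrt{100} = 10$)
$n{\left(-49 \right)} + \left(\left(12338 - 14787\right) - 11271\right) = 10 + \left(\left(12338 - 14787\right) - 11271\right) = 10 - 13720 = -13710$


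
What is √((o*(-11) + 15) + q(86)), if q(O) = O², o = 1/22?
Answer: √29642/2 ≈ 86.084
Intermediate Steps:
o = 1/22 ≈ 0.045455
√((o*(-11) + 15) + q(86)) = √(((1/22)*(-11) + 15) + 86²) = √((-½ + 15) + 7396) = √(29/2 + 7396) = √(14821/2) = √29642/2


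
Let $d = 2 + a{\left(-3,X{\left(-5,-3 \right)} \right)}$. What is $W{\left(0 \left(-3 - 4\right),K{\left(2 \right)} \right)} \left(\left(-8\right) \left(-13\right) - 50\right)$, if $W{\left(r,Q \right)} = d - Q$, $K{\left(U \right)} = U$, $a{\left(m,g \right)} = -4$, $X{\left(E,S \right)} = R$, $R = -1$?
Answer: $-216$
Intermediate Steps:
$X{\left(E,S \right)} = -1$
$d = -2$ ($d = 2 - 4 = -2$)
$W{\left(r,Q \right)} = -2 - Q$
$W{\left(0 \left(-3 - 4\right),K{\left(2 \right)} \right)} \left(\left(-8\right) \left(-13\right) - 50\right) = \left(-2 - 2\right) \left(\left(-8\right) \left(-13\right) - 50\right) = \left(-2 - 2\right) \left(104 - 50\right) = \left(-4\right) 54 = -216$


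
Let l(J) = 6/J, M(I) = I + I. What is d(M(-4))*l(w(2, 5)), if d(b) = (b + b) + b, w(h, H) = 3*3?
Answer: -16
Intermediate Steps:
w(h, H) = 9
M(I) = 2*I
d(b) = 3*b (d(b) = 2*b + b = 3*b)
d(M(-4))*l(w(2, 5)) = (3*(2*(-4)))*(6/9) = (3*(-8))*(6*(⅑)) = -24*⅔ = -16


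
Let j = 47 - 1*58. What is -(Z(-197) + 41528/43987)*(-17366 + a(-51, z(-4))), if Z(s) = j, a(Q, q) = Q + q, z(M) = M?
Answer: -7705813509/43987 ≈ -1.7518e+5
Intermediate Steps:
j = -11 (j = 47 - 58 = -11)
Z(s) = -11
-(Z(-197) + 41528/43987)*(-17366 + a(-51, z(-4))) = -(-11 + 41528/43987)*(-17366 + (-51 - 4)) = -(-11 + 41528*(1/43987))*(-17366 - 55) = -(-11 + 41528/43987)*(-17421) = -(-442329)*(-17421)/43987 = -1*7705813509/43987 = -7705813509/43987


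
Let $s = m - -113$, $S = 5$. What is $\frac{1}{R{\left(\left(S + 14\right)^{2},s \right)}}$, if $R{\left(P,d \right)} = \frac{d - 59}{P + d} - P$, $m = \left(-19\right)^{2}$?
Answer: $- \frac{167}{60204} \approx -0.0027739$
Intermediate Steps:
$m = 361$
$s = 474$ ($s = 361 - -113 = 361 + 113 = 474$)
$R{\left(P,d \right)} = - P + \frac{-59 + d}{P + d}$ ($R{\left(P,d \right)} = \frac{-59 + d}{P + d} - P = - P + \frac{-59 + d}{P + d}$)
$\frac{1}{R{\left(\left(S + 14\right)^{2},s \right)}} = \frac{1}{\frac{1}{\left(5 + 14\right)^{2} + 474} \left(-59 + 474 - \left(\left(5 + 14\right)^{2}\right)^{2} - \left(5 + 14\right)^{2} \cdot 474\right)} = \frac{1}{\frac{1}{19^{2} + 474} \left(-59 + 474 - \left(19^{2}\right)^{2} - 19^{2} \cdot 474\right)} = \frac{1}{\frac{1}{361 + 474} \left(-59 + 474 - 361^{2} - 361 \cdot 474\right)} = \frac{1}{\frac{1}{835} \left(-59 + 474 - 130321 - 171114\right)} = \frac{1}{\frac{1}{835} \left(-301020\right)} = \frac{1}{- \frac{60204}{167}} = - \frac{167}{60204}$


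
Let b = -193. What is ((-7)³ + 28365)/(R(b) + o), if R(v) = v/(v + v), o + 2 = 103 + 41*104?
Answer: 56044/8731 ≈ 6.4190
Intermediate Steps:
o = 4365 (o = -2 + (103 + 41*104) = -2 + (103 + 4264) = -2 + 4367 = 4365)
R(v) = ½ (R(v) = v/((2*v)) = v*(1/(2*v)) = ½)
((-7)³ + 28365)/(R(b) + o) = ((-7)³ + 28365)/(½ + 4365) = (-343 + 28365)/(8731/2) = 28022*(2/8731) = 56044/8731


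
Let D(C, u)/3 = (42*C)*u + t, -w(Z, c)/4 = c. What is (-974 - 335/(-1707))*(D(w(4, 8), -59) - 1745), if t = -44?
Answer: -392317073113/1707 ≈ -2.2983e+8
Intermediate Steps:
w(Z, c) = -4*c
D(C, u) = -132 + 126*C*u (D(C, u) = 3*((42*C)*u - 44) = 3*(42*C*u - 44) = 3*(-44 + 42*C*u) = -132 + 126*C*u)
(-974 - 335/(-1707))*(D(w(4, 8), -59) - 1745) = (-974 - 335/(-1707))*((-132 + 126*(-4*8)*(-59)) - 1745) = (-974 - 335*(-1/1707))*((-132 + 126*(-32)*(-59)) - 1745) = (-974 + 335/1707)*((-132 + 237888) - 1745) = -1662283*(237756 - 1745)/1707 = -1662283/1707*236011 = -392317073113/1707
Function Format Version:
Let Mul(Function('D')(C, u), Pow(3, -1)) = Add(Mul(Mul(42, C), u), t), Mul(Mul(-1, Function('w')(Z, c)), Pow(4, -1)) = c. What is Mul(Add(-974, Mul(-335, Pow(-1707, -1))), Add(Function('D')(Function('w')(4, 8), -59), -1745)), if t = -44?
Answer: Rational(-392317073113, 1707) ≈ -2.2983e+8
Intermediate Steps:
Function('w')(Z, c) = Mul(-4, c)
Function('D')(C, u) = Add(-132, Mul(126, C, u)) (Function('D')(C, u) = Mul(3, Add(Mul(Mul(42, C), u), -44)) = Mul(3, Add(Mul(42, C, u), -44)) = Mul(3, Add(-44, Mul(42, C, u))) = Add(-132, Mul(126, C, u)))
Mul(Add(-974, Mul(-335, Pow(-1707, -1))), Add(Function('D')(Function('w')(4, 8), -59), -1745)) = Mul(Add(-974, Mul(-335, Pow(-1707, -1))), Add(Add(-132, Mul(126, Mul(-4, 8), -59)), -1745)) = Mul(Add(-974, Mul(-335, Rational(-1, 1707))), Add(Add(-132, Mul(126, -32, -59)), -1745)) = Mul(Add(-974, Rational(335, 1707)), Add(Add(-132, 237888), -1745)) = Mul(Rational(-1662283, 1707), Add(237756, -1745)) = Mul(Rational(-1662283, 1707), 236011) = Rational(-392317073113, 1707)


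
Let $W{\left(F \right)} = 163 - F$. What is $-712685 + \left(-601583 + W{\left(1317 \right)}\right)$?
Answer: $-1315422$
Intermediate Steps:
$-712685 + \left(-601583 + W{\left(1317 \right)}\right) = -712685 + \left(-601583 + \left(163 - 1317\right)\right) = -712685 - 602737 = -1315422$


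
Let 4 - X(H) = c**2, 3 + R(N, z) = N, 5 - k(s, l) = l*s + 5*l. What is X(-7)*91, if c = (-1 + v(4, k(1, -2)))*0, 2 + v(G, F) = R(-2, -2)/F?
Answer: 364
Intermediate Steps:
k(s, l) = 5 - 5*l - l*s (k(s, l) = 5 - (l*s + 5*l) = 5 - (5*l + l*s) = 5 + (-5*l - l*s) = 5 - 5*l - l*s)
R(N, z) = -3 + N
v(G, F) = -2 - 5/F (v(G, F) = -2 + (-3 - 2)/F = -2 - 5/F)
c = 0 (c = (-1 + (-2 - 5/(5 - 5*(-2) - 1*(-2)*1)))*0 = (-1 + (-2 - 5/(5 + 10 + 2)))*0 = (-1 + (-2 - 5/17))*0 = (-1 - 39/17)*0 = -56/17*0 = 0)
X(H) = 4 (X(H) = 4 - 1*0**2 = 4 - 1*0 = 4 + 0 = 4)
X(-7)*91 = 4*91 = 364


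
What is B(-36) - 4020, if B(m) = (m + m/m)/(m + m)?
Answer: -289405/72 ≈ -4019.5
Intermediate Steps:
B(m) = (1 + m)/(2*m) (B(m) = (m + 1)/((2*m)) = (1 + m)*(1/(2*m)) = (1 + m)/(2*m))
B(-36) - 4020 = (1/2)*(1 - 36)/(-36) - 4020 = (1/2)*(-1/36)*(-35) - 4020 = 35/72 - 4020 = -289405/72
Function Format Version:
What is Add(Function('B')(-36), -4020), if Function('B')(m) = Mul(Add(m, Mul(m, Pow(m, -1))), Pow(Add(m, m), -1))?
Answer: Rational(-289405, 72) ≈ -4019.5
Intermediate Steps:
Function('B')(m) = Mul(Rational(1, 2), Pow(m, -1), Add(1, m)) (Function('B')(m) = Mul(Add(m, 1), Pow(Mul(2, m), -1)) = Mul(Add(1, m), Mul(Rational(1, 2), Pow(m, -1))) = Mul(Rational(1, 2), Pow(m, -1), Add(1, m)))
Add(Function('B')(-36), -4020) = Add(Mul(Rational(1, 2), Pow(-36, -1), Add(1, -36)), -4020) = Add(Mul(Rational(1, 2), Rational(-1, 36), -35), -4020) = Add(Rational(35, 72), -4020) = Rational(-289405, 72)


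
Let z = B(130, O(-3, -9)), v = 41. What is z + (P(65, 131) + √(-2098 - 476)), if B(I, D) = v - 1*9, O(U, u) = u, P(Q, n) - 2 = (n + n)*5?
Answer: 1344 + 3*I*√286 ≈ 1344.0 + 50.735*I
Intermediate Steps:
P(Q, n) = 2 + 10*n (P(Q, n) = 2 + (n + n)*5 = 2 + (2*n)*5 = 2 + 10*n)
B(I, D) = 32 (B(I, D) = 41 - 1*9 = 41 - 9 = 32)
z = 32
z + (P(65, 131) + √(-2098 - 476)) = 32 + ((2 + 10*131) + √(-2098 - 476)) = 32 + ((2 + 1310) + √(-2574)) = 32 + (1312 + 3*I*√286) = 1344 + 3*I*√286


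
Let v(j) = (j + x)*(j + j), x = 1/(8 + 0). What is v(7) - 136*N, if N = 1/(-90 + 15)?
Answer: 30469/300 ≈ 101.56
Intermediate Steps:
x = ⅛ (x = 1/8 = ⅛ ≈ 0.12500)
N = -1/75 (N = 1/(-75) = -1/75 ≈ -0.013333)
v(j) = 2*j*(⅛ + j) (v(j) = (j + ⅛)*(j + j) = (⅛ + j)*(2*j) = 2*j*(⅛ + j))
v(7) - 136*N = (¼)*7*(1 + 8*7) - 136*(-1/75) = (¼)*7*(1 + 56) + 136/75 = (¼)*7*57 + 136/75 = 399/4 + 136/75 = 30469/300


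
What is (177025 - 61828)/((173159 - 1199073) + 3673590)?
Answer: 115197/2647676 ≈ 0.043509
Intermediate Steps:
(177025 - 61828)/((173159 - 1199073) + 3673590) = 115197/(-1025914 + 3673590) = 115197/2647676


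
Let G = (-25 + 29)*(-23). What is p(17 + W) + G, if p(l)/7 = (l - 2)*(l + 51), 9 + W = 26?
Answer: 18948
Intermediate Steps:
W = 17 (W = -9 + 26 = 17)
G = -92 (G = 4*(-23) = -92)
p(l) = 7*(-2 + l)*(51 + l) (p(l) = 7*((l - 2)*(l + 51)) = 7*((-2 + l)*(51 + l)) = 7*(-2 + l)*(51 + l))
p(17 + W) + G = (-714 + 7*(17 + 17)² + 343*(17 + 17)) - 92 = (-714 + 7*34² + 343*34) - 92 = (-714 + 7*1156 + 11662) - 92 = (-714 + 8092 + 11662) - 92 = 19040 - 92 = 18948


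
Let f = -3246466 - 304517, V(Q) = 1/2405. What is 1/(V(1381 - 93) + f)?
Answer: -2405/8540114114 ≈ -2.8161e-7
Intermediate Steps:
V(Q) = 1/2405
f = -3550983
1/(V(1381 - 93) + f) = 1/(1/2405 - 3550983) = 1/(-8540114114/2405) = -2405/8540114114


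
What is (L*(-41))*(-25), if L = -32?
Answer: -32800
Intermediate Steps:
(L*(-41))*(-25) = -32*(-41)*(-25) = 1312*(-25) = -32800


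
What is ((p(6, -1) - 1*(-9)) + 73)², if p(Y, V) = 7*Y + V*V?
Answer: 15625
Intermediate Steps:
p(Y, V) = V² + 7*Y (p(Y, V) = 7*Y + V² = V² + 7*Y)
((p(6, -1) - 1*(-9)) + 73)² = ((((-1)² + 7*6) - 1*(-9)) + 73)² = (((1 + 42) + 9) + 73)² = ((43 + 9) + 73)² = (52 + 73)² = 125² = 15625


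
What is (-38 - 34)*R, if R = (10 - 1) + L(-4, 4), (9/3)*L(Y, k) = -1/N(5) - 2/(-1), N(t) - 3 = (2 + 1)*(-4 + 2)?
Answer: -704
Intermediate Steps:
N(t) = -3 (N(t) = 3 + (2 + 1)*(-4 + 2) = 3 + 3*(-2) = 3 - 6 = -3)
L(Y, k) = 7/9 (L(Y, k) = (-1/(-3) - 2/(-1))/3 = (-1*(-⅓) - 2*(-1))/3 = (⅓ + 2)/3 = (⅓)*(7/3) = 7/9)
R = 88/9 (R = (10 - 1) + 7/9 = 9 + 7/9 = 88/9 ≈ 9.7778)
(-38 - 34)*R = (-38 - 34)*(88/9) = -72*88/9 = -704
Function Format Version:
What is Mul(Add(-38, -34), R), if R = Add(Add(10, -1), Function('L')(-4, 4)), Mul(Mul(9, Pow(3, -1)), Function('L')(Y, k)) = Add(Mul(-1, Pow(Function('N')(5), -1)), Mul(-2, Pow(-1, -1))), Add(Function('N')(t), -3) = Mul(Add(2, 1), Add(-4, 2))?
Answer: -704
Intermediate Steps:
Function('N')(t) = -3 (Function('N')(t) = Add(3, Mul(Add(2, 1), Add(-4, 2))) = Add(3, Mul(3, -2)) = Add(3, -6) = -3)
Function('L')(Y, k) = Rational(7, 9) (Function('L')(Y, k) = Mul(Rational(1, 3), Add(Mul(-1, Pow(-3, -1)), Mul(-2, Pow(-1, -1)))) = Mul(Rational(1, 3), Add(Mul(-1, Rational(-1, 3)), Mul(-2, -1))) = Mul(Rational(1, 3), Add(Rational(1, 3), 2)) = Mul(Rational(1, 3), Rational(7, 3)) = Rational(7, 9))
R = Rational(88, 9) (R = Add(Add(10, -1), Rational(7, 9)) = Add(9, Rational(7, 9)) = Rational(88, 9) ≈ 9.7778)
Mul(Add(-38, -34), R) = Mul(Add(-38, -34), Rational(88, 9)) = Mul(-72, Rational(88, 9)) = -704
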